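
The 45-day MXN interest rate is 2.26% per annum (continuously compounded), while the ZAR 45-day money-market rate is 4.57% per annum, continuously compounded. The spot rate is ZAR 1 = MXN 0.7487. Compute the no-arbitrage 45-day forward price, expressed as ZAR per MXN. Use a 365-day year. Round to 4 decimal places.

T = 45/365 years.
MXN accumulates by e^(0.0226×45/365) = 1.0027902.
Growth of 1 ZAR over T: e^(0.0457×45/365) = 1.0056501.
So F = 0.7487 × 1.0027902 / 1.0056501 = 0.7465708 (MXN/ZAR).
Invert for ZAR per MXN: 1 / 0.7465708 = 1.3395.

1.3395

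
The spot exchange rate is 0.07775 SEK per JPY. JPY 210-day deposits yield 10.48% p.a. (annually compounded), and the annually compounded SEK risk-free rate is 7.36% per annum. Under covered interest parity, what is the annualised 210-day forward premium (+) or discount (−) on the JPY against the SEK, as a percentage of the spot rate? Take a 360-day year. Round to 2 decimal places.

-2.84%

T = 210/360 years.
F = S · g_SEK/g_JPY = 0.07775 × 1.0422969/1.0598607 = 0.07646154.
(F − S)/S ÷ T = (0.07646154 − 0.07775)/0.07775/(210/360) = -0.028409 → -2.84%.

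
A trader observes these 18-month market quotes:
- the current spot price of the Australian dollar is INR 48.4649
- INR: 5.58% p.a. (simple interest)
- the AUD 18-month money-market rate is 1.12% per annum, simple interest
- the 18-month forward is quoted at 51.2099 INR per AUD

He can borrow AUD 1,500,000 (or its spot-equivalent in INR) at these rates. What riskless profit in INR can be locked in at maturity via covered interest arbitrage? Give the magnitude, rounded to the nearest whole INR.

T = 18/12 years.
Invest the AUD and cover forward: 1,500,000 × 1.016800 × 51.2099 = INR 78,105,339.48.
Convert at spot and invest in INR: 1,500,000 × 48.4649 × 1.083700 = INR 78,782,118.20.
The quoted forward undervalues AUD, so borrow AUD, convert to INR at spot, deposit the INR at 5.58%, and buy AUD forward at 51.2099 to cover the loan.
Arbitrage profit = |78,105,339.48 − 78,782,118.20| = INR 676,779.

INR 676,779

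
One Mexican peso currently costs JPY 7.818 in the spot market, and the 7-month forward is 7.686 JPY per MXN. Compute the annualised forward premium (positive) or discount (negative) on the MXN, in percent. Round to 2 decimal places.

T = 7/12 years.
Period premium: (7.686 − 7.818)/7.818 = -0.0168841.
×(1/T) gives -2.89% p.a.

-2.89%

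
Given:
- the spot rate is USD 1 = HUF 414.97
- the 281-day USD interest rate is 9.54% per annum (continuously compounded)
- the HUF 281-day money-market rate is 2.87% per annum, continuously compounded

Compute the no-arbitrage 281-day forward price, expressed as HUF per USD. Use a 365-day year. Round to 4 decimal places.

T = 281/365 years.
Growth of 1 HUF over T: e^(0.0287×281/365) = 1.022340972.
USD accumulates by e^(0.0954×281/365) = 1.07620927.
So F = 414.97 × 1.022340972 / 1.07620927 = 394.199200 (HUF/USD).

394.1992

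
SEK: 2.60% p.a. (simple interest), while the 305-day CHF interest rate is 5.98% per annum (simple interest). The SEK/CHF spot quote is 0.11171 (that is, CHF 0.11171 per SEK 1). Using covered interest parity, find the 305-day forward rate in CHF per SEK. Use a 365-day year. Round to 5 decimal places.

0.11480

T = 305/365 years.
CHF growth factor: 1 + 0.0598×305/365 = 1.0499699.
SEK accumulates by 1 + 0.0260×305/365 = 1.021726.
CIP: F = S · (grow CHF)/(grow SEK) = 0.11171 × 1.0499699/1.021726 = 0.1147980 CHF per SEK.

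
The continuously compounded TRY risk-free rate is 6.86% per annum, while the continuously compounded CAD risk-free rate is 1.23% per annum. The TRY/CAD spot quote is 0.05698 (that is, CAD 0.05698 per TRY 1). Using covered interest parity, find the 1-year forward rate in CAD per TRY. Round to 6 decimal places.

T = 1 year.
CAD accumulates by e^(0.0123×1) = 1.012376.
Growth of 1 TRY over T: e^(0.0686×1) = 1.0710077.
Forward (CAD per TRY) = 0.05698 × 1.012376 / 1.0710077 = 0.05386066.

0.053861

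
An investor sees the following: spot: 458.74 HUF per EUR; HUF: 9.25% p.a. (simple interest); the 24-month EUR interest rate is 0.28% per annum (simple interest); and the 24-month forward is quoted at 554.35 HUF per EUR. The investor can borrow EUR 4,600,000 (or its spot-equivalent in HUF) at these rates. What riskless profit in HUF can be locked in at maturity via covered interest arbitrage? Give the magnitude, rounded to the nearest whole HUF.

HUF 63,698,316

T = 2 years.
Invest the EUR and cover forward: 4,600,000 × 1.005600 × 554.35 = HUF 2,564,290,056.00.
Convert at spot and invest in HUF: 4,600,000 × 458.74 × 1.185000 = HUF 2,500,591,740.00.
The quoted forward overvalues EUR, so borrow HUF, buy EUR at spot, deposit the EUR at 0.28%, and sell the proceeds forward at 554.35.
Arbitrage profit = |2,564,290,056.00 − 2,500,591,740.00| = HUF 63,698,316.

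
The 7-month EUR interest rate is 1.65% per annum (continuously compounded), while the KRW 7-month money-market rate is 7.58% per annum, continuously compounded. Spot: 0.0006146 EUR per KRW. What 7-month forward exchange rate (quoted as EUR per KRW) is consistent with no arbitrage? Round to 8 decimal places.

0.00059370

T = 7/12 years.
EUR growth factor: e^(0.0165×7/12) = 1.0096715.
Growth of 1 KRW over T: e^(0.0758×7/12) = 1.0452088.
Forward (EUR per KRW) = 0.0006146 × 1.0096715 / 1.0452088 = 0.0005937035.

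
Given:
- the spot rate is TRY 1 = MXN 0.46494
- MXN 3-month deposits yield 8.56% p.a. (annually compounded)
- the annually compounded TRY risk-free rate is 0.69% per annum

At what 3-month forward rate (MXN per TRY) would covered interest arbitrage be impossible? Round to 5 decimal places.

T = 3/12 years.
MXN growth factor: (1 + 0.0856)^(3/12) = 1.0207455.
TRY growth factor: (1 + 0.0069)^(3/12) = 1.0017206.
CIP: F = S · (grow MXN)/(grow TRY) = 0.46494 × 1.0207455/1.0017206 = 0.4737702 MXN per TRY.

0.47377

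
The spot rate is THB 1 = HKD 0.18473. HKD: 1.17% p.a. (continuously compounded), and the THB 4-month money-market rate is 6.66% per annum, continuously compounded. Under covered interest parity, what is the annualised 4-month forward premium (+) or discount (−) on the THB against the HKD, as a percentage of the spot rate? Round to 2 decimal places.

-5.44%

T = 4/12 years.
F = S · g_HKD/g_THB = 0.18473 × 1.0039076/1.0224483 = 0.18138017.
(F − S)/S ÷ T = (0.18138017 − 0.18473)/0.18473/(4/12) = -0.054401 → -5.44%.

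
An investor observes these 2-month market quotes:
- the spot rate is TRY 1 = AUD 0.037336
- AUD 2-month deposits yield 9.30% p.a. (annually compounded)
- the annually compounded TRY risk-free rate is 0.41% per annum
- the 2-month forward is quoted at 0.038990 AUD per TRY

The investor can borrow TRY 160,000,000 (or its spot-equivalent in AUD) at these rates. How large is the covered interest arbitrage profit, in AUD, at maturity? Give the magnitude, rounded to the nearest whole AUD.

AUD 179,699

T = 2/12 years.
Invest the TRY and cover forward: 160,000,000 × 1.000682169 × 0.038990 = AUD 6,242,655.64.
Convert at spot and invest in AUD: 160,000,000 × 0.037336 × 1.014931411 = AUD 6,062,956.67.
The quoted forward overvalues TRY, so borrow AUD, buy TRY at spot, deposit the TRY at 0.41%, and sell the proceeds forward at 0.038990.
Profit = 6,242,655.64 − 6,062,956.67 = AUD 179,699.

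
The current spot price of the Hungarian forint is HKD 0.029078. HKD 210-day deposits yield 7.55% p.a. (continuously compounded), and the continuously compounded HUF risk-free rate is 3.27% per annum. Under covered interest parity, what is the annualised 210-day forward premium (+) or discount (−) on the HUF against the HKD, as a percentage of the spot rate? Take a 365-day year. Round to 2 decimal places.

T = 210/365 years.
F = S · g_HKD/g_HUF = 0.029078 × 1.0443956/1.0189918 = 0.029802924.
Annualised premium = (F − S)/S × (1/T) = (0.029802924 − 0.029078)/0.029078 ÷ (210/365) = 4.33%.

+4.33%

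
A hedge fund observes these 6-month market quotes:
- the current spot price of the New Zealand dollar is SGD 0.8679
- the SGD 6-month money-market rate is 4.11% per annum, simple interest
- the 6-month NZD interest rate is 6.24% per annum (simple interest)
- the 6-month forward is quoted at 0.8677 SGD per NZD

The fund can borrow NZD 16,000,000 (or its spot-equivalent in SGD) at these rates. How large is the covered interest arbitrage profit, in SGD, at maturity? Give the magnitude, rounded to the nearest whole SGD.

T = 6/12 years.
Keep in NZD, deliver into the forward: 16,000,000·1.031200·0.8677 = SGD 14,316,355.84.
Swap to SGD now, deposit: 16,000,000·0.8679·1.020550 = SGD 14,171,765.52.
The quoted forward overvalues NZD, so borrow SGD, buy NZD at spot, deposit the NZD at 6.24%, and sell the proceeds forward at 0.8677.
Arbitrage profit = |14,316,355.84 − 14,171,765.52| = SGD 144,590.

SGD 144,590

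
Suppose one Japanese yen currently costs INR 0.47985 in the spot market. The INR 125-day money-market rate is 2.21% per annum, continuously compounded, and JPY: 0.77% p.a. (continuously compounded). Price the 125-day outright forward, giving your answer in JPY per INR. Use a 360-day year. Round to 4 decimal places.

T = 125/360 years.
Growth of 1 INR over T: e^(0.0221×125/360) = 1.0077031.
JPY accumulates by e^(0.0077×125/360) = 1.0026772.
So F = 0.47985 × 1.0077031 / 1.0026772 = 0.4822552 (INR/JPY).
Invert for JPY per INR: 1 / 0.4822552 = 2.0736.

2.0736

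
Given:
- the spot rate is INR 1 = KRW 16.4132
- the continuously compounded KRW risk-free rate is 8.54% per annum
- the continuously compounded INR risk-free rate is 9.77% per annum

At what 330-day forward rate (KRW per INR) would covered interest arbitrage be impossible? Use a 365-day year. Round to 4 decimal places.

T = 330/365 years.
KRW growth factor: e^(0.0854×330/365) = 1.08026994.
Growth of 1 INR over T: e^(0.0977×330/365) = 1.09235018.
CIP: F = S · (grow KRW)/(grow INR) = 16.4132 × 1.08026994/1.09235018 = 16.231687 KRW per INR.

16.2317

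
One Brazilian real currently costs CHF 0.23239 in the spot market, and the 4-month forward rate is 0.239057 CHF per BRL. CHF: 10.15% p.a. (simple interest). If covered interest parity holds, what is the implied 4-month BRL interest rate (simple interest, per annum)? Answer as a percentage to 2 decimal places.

1.50%

T = 4/12 years.
CIP gives F = S · g_CHF/g_BRL, so g_CHF/g_BRL = 0.239057/0.23239 = 1.0286888.
The CHF side grows by 1 + 0.1015×4/12 = 1.0338333.
So the BRL growth factor = 1.005001.
(1.005001 − 1)/T = 0.015003, i.e. 1.50%.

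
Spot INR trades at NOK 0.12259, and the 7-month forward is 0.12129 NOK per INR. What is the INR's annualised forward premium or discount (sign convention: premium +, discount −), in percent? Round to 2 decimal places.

T = 7/12 years.
Period premium: (0.12129 − 0.12259)/0.12259 = -0.0106045.
×(1/T) gives -1.82% p.a.

-1.82%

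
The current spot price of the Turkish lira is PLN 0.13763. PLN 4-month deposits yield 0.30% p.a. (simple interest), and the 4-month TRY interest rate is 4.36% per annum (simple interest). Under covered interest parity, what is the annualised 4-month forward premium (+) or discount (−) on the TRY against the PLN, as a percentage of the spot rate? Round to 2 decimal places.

T = 4/12 years.
F = S · g_PLN/g_TRY = 0.13763 × 1.001000/1.0145333 = 0.13579409.
(F − S)/S ÷ T = (0.13579409 − 0.13763)/0.13763/(4/12) = -0.040018 → -4.00%.

-4.00%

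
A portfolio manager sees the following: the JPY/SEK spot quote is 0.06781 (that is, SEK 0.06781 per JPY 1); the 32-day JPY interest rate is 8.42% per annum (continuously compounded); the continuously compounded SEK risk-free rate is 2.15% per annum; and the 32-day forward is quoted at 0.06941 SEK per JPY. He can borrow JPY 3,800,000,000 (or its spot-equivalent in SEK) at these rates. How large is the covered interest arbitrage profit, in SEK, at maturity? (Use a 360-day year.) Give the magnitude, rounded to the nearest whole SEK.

T = 32/360 years.
Route A — deposit JPY, sell forward: 3,800,000,000 × 1.00751252291 × 0.06941 = SEK 265,739,488.02.
Route B — convert at spot, deposit SEK: 3,800,000,000 × 0.06781 × 1.00191293845 = SEK 258,170,922.15.
The quoted forward overvalues JPY, so borrow SEK, buy JPY at spot, deposit the JPY at 8.42%, and sell the proceeds forward at 0.06941.
The gap between the two covered legs is SEK 7,568,566.

SEK 7,568,566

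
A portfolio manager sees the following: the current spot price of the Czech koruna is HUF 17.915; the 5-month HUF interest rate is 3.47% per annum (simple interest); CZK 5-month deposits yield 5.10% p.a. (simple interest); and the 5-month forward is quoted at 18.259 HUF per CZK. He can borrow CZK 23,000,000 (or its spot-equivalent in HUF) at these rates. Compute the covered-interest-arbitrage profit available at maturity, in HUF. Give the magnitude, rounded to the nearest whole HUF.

HUF 10,878,602

T = 5/12 years.
Invest the CZK and cover forward: 23,000,000 × 1.021250 × 18.259 = HUF 428,881,086.25.
Convert at spot and invest in HUF: 23,000,000 × 17.915 × 1.01445833333 = HUF 418,002,483.96.
The quoted forward overvalues CZK, so borrow HUF, buy CZK at spot, deposit the CZK at 5.10%, and sell the proceeds forward at 18.259.
Arbitrage profit = |428,881,086.25 − 418,002,483.96| = HUF 10,878,602.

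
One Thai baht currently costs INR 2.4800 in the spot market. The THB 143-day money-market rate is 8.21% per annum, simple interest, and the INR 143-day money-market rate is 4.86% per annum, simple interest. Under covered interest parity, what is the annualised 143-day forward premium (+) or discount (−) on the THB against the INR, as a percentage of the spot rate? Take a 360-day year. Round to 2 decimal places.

-3.24%

T = 143/360 years.
No-arbitrage forward: 2.48 × 1.019305 / 1.0326119 = 2.4480411 INR/THB.
Annualised premium = (F − S)/S × (1/T) = (2.4480411 − 2.48)/2.48 ÷ (143/360) = -3.24%.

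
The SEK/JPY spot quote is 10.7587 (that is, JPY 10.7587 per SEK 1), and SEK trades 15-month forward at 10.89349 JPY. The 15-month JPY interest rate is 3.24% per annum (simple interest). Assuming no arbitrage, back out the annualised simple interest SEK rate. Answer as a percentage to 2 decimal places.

2.21%

T = 15/12 years.
F/S = 10.89349/10.7587 = 1.0125285 = (growth of JPY) / (growth of SEK).
The JPY side grows by 1 + 0.0324×15/12 = 1.040500.
Hence g_SEK = 1.0276254.
r = (1.0276254 − 1)/(15/12) = 0.022100 → 2.21%.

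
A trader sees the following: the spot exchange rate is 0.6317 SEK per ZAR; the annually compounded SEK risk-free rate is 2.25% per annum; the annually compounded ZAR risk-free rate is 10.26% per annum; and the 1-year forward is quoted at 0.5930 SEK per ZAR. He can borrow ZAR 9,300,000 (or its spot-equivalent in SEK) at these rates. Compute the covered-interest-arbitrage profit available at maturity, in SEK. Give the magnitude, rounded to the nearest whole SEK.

T = 1 year.
Invest the ZAR and cover forward: 9,300,000 × 1.102600 × 0.5930 = SEK 6,080,728.74.
Convert at spot and invest in SEK: 9,300,000 × 0.6317 × 1.022500 = SEK 6,006,993.23.
The quoted forward overvalues ZAR, so borrow SEK, buy ZAR at spot, deposit the ZAR at 10.26%, and sell the proceeds forward at 0.5930.
The gap between the two covered legs is SEK 73,736.

SEK 73,736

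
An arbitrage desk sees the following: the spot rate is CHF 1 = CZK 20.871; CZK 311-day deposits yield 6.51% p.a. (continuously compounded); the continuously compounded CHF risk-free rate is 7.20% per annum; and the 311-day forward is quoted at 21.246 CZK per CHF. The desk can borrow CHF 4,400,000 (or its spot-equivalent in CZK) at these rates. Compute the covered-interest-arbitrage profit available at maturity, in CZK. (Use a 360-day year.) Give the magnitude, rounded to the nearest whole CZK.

T = 311/360 years.
Invest the CHF and cover forward: 4,400,000 × 1.0641751585 × 21.246 = CZK 99,481,647.84.
Convert at spot and invest in CZK: 4,400,000 × 20.871 × 1.0578506561 = CZK 97,144,964.59.
The quoted forward overvalues CHF, so borrow CZK, buy CHF at spot, deposit the CHF at 7.20%, and sell the proceeds forward at 21.246.
Profit = 99,481,647.84 − 97,144,964.59 = CZK 2,336,683.

CZK 2,336,683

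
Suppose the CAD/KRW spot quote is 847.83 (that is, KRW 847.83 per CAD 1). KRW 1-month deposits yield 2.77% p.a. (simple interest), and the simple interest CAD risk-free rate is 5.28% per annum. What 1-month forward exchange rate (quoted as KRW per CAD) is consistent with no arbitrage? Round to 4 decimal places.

846.0644

T = 1/12 years.
KRW accumulates by 1 + 0.0277×1/12 = 1.002308333.
CAD growth factor: 1 + 0.0528×1/12 = 1.004400.
CIP: F = S · (grow KRW)/(grow CAD) = 847.83 × 1.002308333/1.004400 = 846.064391 KRW per CAD.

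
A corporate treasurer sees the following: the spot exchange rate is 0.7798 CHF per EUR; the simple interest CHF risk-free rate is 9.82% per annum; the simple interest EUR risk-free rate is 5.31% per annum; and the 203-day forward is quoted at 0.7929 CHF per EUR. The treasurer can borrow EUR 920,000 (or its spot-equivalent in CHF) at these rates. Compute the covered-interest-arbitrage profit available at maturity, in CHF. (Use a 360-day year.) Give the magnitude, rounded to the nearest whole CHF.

CHF 5,832

T = 203/360 years.
Invest the EUR and cover forward: 920,000 × 1.0299425 × 0.7929 = CHF 751,310.10.
Convert at spot and invest in CHF: 920,000 × 0.7798 × 1.05537389 = CHF 757,142.11.
The quoted forward undervalues EUR, so borrow EUR, convert to CHF at spot, deposit the CHF at 9.82%, and buy EUR forward at 0.7929 to cover the loan.
Arbitrage profit = |751,310.10 − 757,142.11| = CHF 5,832.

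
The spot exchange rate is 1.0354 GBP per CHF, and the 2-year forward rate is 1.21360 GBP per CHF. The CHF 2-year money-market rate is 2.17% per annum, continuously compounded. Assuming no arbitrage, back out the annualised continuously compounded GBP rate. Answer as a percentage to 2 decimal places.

T = 2 years.
CIP gives F = S · g_GBP/g_CHF, so g_GBP/g_CHF = 1.2136/1.0354 = 1.1721074.
The CHF side grows by e^(0.0217×2) = 1.0443556.
That pins the GBP growth at 1.2240969.
Take logs: ln 1.2240969 / 2 = 0.101102, so 10.11%.

10.11%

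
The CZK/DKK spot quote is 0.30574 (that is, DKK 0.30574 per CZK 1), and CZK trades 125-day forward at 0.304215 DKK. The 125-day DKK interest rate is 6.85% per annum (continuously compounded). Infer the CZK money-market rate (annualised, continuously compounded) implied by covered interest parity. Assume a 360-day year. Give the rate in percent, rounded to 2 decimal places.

8.29%

T = 125/360 years.
By CIP, F/S equals the DKK-to-CZK growth ratio: 0.304215/0.30574 = 0.9950121.
The DKK side grows by e^(0.0685×125/360) = 1.0240698.
So the CZK growth factor = 1.0292034.
r = ln(1.0292034)/(125/360) = 0.082901 → 8.29%.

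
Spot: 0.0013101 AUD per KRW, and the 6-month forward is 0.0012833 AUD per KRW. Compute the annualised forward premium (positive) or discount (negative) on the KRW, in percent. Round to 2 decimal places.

T = 6/12 years.
(F − S)/S = (0.0012833 − 0.0013101)/0.0013101 = -0.0204565.
×(1/T) gives -4.09% p.a.

-4.09%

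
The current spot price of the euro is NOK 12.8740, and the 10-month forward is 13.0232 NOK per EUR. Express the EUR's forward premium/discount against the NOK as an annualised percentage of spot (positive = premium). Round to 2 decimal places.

+1.39%

T = 10/12 years.
EUR trades forward at +1.15892% vs spot over the period.
Per annum: 0.0115892 / (10/12) = 0.013907 = 1.39%.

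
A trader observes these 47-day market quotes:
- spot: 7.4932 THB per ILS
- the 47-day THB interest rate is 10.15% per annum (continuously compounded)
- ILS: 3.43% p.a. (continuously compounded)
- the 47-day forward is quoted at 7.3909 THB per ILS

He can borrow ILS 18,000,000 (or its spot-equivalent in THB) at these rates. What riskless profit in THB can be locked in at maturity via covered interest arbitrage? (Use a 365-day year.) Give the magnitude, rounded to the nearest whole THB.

T = 47/365 years.
Route A — deposit ILS, sell forward: 18,000,000 × 1.00442648038 × 7.3909 = THB 133,625,082.13.
Route B — convert at spot, deposit THB: 18,000,000 × 7.4932 × 1.01315564699 = THB 136,652,002.09.
The quoted forward undervalues ILS, so borrow ILS, convert to THB at spot, deposit the THB at 10.15%, and buy ILS forward at 7.3909 to cover the loan.
Arbitrage profit = |133,625,082.13 − 136,652,002.09| = THB 3,026,920.

THB 3,026,920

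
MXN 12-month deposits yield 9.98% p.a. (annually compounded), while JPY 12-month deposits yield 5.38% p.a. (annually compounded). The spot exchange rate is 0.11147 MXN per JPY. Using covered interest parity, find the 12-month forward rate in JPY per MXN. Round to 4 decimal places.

8.5958

T = 1 year.
MXN growth factor: (1 + 0.0998)^1 = 1.099800.
Growth of 1 JPY over T: (1 + 0.0538)^1 = 1.053800.
So F = 0.11147 × 1.099800 / 1.053800 = 0.1163358 (MXN/JPY).
Quoted the other way: 1/0.1163358 = 8.5958 JPY per MXN.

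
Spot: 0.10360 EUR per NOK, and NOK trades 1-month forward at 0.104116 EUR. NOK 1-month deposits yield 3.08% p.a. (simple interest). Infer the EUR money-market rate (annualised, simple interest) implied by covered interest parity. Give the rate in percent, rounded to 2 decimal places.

T = 1/12 years.
By CIP, F/S equals the EUR-to-NOK growth ratio: 0.104116/0.1036 = 1.0049807.
The NOK side grows by 1 + 0.0308×1/12 = 1.0025667.
Hence g_EUR = 1.0075602.
(1.0075602 − 1)/T = 0.090722, i.e. 9.07%.

9.07%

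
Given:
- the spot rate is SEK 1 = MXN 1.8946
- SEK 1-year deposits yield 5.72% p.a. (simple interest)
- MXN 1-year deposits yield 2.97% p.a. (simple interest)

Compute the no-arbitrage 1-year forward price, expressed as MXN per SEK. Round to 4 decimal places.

T = 1 year.
Growth of 1 MXN over T: 1 + 0.0297×1 = 1.029700.
Growth of 1 SEK over T: 1 + 0.0572×1 = 1.057200.
CIP: F = S · (grow MXN)/(grow SEK) = 1.8946 × 1.029700/1.057200 = 1.845317 MXN per SEK.

1.8453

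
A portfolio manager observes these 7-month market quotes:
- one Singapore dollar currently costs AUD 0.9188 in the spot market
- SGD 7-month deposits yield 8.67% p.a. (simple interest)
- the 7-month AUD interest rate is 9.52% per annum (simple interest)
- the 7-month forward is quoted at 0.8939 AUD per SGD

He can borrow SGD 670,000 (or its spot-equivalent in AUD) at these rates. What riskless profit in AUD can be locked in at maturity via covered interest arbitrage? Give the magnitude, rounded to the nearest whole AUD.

AUD 20,579

T = 7/12 years.
Route A — deposit SGD, sell forward: 670,000 × 1.050575 × 0.8939 = AUD 629,203.02.
Route B — convert at spot, deposit AUD: 670,000 × 0.9188 × 1.05553333 = AUD 649,782.10.
The quoted forward undervalues SGD, so borrow SGD, convert to AUD at spot, deposit the AUD at 9.52%, and buy SGD forward at 0.8939 to cover the loan.
The gap between the two covered legs is AUD 20,579.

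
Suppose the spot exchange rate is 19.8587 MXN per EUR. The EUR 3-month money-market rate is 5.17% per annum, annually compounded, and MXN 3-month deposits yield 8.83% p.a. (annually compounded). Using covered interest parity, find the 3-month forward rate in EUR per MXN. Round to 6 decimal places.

0.049927

T = 3/12 years.
MXN accumulates by (1 + 0.0883)^(3/12) = 1.0213795.
EUR accumulates by (1 + 0.0517)^(3/12) = 1.0126817.
So F = 19.8587 × 1.0213795 / 1.0126817 = 20.02926 (MXN/EUR).
Quoted the other way: 1/20.02926 = 0.049927 EUR per MXN.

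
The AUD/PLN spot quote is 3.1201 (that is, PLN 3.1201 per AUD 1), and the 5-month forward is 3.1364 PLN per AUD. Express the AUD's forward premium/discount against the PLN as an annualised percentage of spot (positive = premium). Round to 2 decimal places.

T = 5/12 years.
AUD trades forward at +0.52242% vs spot over the period.
Per annum: 0.0052242 / (5/12) = 0.012538 = 1.25%.

+1.25%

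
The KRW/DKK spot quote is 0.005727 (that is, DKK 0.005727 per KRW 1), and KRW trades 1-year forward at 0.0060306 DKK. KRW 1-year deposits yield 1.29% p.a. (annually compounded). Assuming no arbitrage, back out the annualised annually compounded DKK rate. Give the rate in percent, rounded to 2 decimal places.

T = 1 year.
F/S = 0.0060306/0.005727 = 1.0530120 = (growth of DKK) / (growth of KRW).
KRW growth factor: (1 + 0.0129)^1 = 1.012900.
Hence g_DKK = 1.0665959.
Annualise: 1.0665959^(1/1) − 1 = 0.066596 = 6.66%.

6.66%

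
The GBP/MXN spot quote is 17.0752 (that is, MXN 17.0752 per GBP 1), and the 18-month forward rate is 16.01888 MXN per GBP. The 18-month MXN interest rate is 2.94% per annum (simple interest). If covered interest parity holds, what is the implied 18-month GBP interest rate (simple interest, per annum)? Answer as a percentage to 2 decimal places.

7.53%

T = 18/12 years.
CIP gives F = S · g_MXN/g_GBP, so g_MXN/g_GBP = 16.01888/17.0752 = 0.9381372.
The MXN side grows by 1 + 0.0294×18/12 = 1.044100.
So the GBP growth factor = 1.1129502.
r = (1.1129502 − 1)/(18/12) = 0.075300 → 7.53%.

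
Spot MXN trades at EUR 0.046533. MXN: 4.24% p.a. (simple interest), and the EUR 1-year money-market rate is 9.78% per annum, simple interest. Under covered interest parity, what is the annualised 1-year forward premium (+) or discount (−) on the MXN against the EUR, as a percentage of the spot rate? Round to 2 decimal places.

+5.31%

T = 1 year.
No-arbitrage forward: 0.046533 × 1.097800 / 1.042400 = 0.049006070 EUR/MXN.
Annualised premium = (F − S)/S × (1/T) = (0.049006070 − 0.046533)/0.046533 ÷ 1 = 5.31%.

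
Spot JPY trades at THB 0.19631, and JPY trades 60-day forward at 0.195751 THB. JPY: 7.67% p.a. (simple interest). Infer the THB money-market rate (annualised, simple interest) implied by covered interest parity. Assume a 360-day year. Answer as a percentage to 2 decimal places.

T = 60/360 years.
F/S = 0.195751/0.19631 = 0.9971525 = (growth of THB) / (growth of JPY).
The JPY side grows by 1 + 0.0767×60/360 = 1.0127833.
That pins the THB growth at 1.0098994.
(1.0098994 − 1)/T = 0.059396, i.e. 5.94%.

5.94%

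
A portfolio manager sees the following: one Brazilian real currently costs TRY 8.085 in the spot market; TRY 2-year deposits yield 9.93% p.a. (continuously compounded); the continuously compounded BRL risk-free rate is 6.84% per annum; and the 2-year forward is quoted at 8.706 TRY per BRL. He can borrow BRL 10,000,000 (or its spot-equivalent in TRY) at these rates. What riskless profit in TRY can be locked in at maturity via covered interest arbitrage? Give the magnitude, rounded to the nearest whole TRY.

T = 2 years.
Invest the BRL and cover forward: 10,000,000 × 1.1465988058 × 8.706 = TRY 99,822,892.03.
Convert at spot and invest in TRY: 10,000,000 × 8.085 × 1.2196939907 = TRY 98,612,259.15.
The quoted forward overvalues BRL, so borrow TRY, buy BRL at spot, deposit the BRL at 6.84%, and sell the proceeds forward at 8.706.
Profit = 99,822,892.03 − 98,612,259.15 = TRY 1,210,633.

TRY 1,210,633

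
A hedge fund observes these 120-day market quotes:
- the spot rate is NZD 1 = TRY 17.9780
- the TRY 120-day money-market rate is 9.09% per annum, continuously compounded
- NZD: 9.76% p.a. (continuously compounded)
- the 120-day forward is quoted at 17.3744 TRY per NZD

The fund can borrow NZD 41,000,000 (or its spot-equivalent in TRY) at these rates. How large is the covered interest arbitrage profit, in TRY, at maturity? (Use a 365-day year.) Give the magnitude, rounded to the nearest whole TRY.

T = 120/365 years.
Keep in NZD, deliver into the forward: 41,000,000·1.03260803136·17.3744 = TRY 735,578,744.18.
Swap to TRY now, deposit: 41,000,000·17.9780·1.03033596792 = TRY 759,458,581.28.
The quoted forward undervalues NZD, so borrow NZD, convert to TRY at spot, deposit the TRY at 9.09%, and buy NZD forward at 17.3744 to cover the loan.
Profit = 759,458,581.28 − 735,578,744.18 = TRY 23,879,837.

TRY 23,879,837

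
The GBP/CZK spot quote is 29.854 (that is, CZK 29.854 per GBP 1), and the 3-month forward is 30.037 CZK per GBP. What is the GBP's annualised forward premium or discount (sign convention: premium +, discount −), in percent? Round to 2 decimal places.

+2.45%

T = 3/12 years.
GBP trades forward at +0.61298% vs spot over the period.
Annualise by dividing by T: 0.0061298 / (3/12) = 0.024519 → 2.45%.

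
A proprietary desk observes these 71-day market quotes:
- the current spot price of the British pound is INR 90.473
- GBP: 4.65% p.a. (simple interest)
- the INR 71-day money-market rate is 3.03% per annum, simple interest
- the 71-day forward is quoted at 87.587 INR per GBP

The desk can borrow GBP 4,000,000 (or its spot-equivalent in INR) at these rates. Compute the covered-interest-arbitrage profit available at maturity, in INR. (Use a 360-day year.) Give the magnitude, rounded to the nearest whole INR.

INR 10,493,623

T = 71/360 years.
Route A — deposit GBP, sell forward: 4,000,000 × 1.00917083333 × 87.587 = INR 353,560,983.12.
Route B — convert at spot, deposit INR: 4,000,000 × 90.473 × 1.00597583333 = INR 364,054,606.28.
The quoted forward undervalues GBP, so borrow GBP, convert to INR at spot, deposit the INR at 3.03%, and buy GBP forward at 87.587 to cover the loan.
The gap between the two covered legs is INR 10,493,623.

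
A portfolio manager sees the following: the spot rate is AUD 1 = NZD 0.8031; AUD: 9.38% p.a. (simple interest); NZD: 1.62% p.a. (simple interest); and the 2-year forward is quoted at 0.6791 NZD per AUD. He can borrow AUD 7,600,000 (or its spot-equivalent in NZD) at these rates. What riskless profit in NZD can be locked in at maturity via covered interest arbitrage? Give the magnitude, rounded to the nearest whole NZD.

T = 2 years.
Invest the AUD and cover forward: 7,600,000 × 1.187600 × 0.6791 = NZD 6,129,393.62.
Convert at spot and invest in NZD: 7,600,000 × 0.8031 × 1.032400 = NZD 6,301,315.34.
The quoted forward undervalues AUD, so borrow AUD, convert to NZD at spot, deposit the NZD at 1.62%, and buy AUD forward at 0.6791 to cover the loan.
Arbitrage profit = |6,129,393.62 − 6,301,315.34| = NZD 171,922.

NZD 171,922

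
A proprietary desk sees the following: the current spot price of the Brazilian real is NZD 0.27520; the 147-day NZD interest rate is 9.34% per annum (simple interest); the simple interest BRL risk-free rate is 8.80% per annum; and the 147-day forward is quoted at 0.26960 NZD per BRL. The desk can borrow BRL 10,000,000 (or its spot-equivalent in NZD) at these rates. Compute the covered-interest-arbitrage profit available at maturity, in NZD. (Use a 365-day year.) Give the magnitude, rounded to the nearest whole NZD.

T = 147/365 years.
Invest the BRL and cover forward: 10,000,000 × 1.035441096 × 0.26960 = NZD 2,791,549.19.
Convert at spot and invest in NZD: 10,000,000 × 0.27520 × 1.03761589 = NZD 2,855,518.93.
The quoted forward undervalues BRL, so borrow BRL, convert to NZD at spot, deposit the NZD at 9.34%, and buy BRL forward at 0.26960 to cover the loan.
The gap between the two covered legs is NZD 63,970.

NZD 63,970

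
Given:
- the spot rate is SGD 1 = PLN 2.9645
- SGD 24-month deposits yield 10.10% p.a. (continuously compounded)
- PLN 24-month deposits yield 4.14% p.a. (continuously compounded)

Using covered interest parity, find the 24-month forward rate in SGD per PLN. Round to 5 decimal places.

T = 2 years.
PLN growth factor: e^(0.0414×2) = 1.0863245.
SGD growth factor: e^(0.1010×2) = 1.223848.
So F = 2.9645 × 1.0863245 / 1.223848 = 2.631380 (PLN/SGD).
Quoted the other way: 1/2.631380 = 0.38003 SGD per PLN.

0.38003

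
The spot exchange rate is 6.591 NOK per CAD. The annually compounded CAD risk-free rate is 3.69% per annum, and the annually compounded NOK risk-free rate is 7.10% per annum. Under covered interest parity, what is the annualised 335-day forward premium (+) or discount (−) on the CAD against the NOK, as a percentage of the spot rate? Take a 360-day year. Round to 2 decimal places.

+3.28%

T = 335/360 years.
CIP forward (NOK per CAD) = 6.591 × 1.0659105/1.0342941 = 6.792474.
Annualised premium = (F − S)/S × (1/T) = (6.792474 − 6.591)/6.591 ÷ (335/360) = 3.28%.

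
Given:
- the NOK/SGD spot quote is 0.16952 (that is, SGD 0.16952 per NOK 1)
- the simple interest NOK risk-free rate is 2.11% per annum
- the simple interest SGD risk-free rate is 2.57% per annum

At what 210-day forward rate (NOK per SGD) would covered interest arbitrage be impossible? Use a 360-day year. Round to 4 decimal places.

T = 210/360 years.
Growth of 1 SGD over T: 1 + 0.0257×210/360 = 1.0149917.
NOK accumulates by 1 + 0.0211×210/360 = 1.0123083.
So F = 0.16952 × 1.0149917 / 1.0123083 = 0.1699694 (SGD/NOK).
Quoted the other way: 1/0.1699694 = 5.8834 NOK per SGD.

5.8834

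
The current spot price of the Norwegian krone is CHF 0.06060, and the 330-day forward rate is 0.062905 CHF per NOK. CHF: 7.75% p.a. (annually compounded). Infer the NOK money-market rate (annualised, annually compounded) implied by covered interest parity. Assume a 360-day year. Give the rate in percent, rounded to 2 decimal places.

3.45%

T = 330/360 years.
By CIP, F/S equals the CHF-to-NOK growth ratio: 0.062905/0.0606 = 1.0380363.
The CHF side grows by (1 + 0.0775)^(330/360) = 1.0708184.
That pins the NOK growth at 1.0315809.
r = 1.0315809^(360/330) − 1 = 0.034501 → 3.45%.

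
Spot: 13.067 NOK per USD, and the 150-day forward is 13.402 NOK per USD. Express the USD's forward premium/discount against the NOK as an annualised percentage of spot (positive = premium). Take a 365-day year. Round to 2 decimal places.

T = 150/365 years.
(F − S)/S = (13.402 − 13.067)/13.067 = 0.0256371.
×(1/T) gives 6.24% p.a.

+6.24%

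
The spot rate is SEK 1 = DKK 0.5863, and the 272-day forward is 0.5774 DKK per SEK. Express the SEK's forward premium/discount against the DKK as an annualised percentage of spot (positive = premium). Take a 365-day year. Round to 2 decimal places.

T = 272/365 years.
SEK trades forward at -1.51799% vs spot over the period.
×(1/T) gives -2.04% p.a.

-2.04%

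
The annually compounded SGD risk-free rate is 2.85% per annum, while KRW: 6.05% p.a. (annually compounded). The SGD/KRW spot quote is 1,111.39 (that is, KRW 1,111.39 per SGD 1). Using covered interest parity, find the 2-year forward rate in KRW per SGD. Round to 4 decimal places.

T = 2 years.
Growth of 1 KRW over T: (1 + 0.0605)^2 = 1.12466025.
SGD growth factor: (1 + 0.0285)^2 = 1.05781225.
CIP: F = S · (grow KRW)/(grow SGD) = 1111.39 × 1.12466025/1.05781225 = 1181.623823 KRW per SGD.

1181.6238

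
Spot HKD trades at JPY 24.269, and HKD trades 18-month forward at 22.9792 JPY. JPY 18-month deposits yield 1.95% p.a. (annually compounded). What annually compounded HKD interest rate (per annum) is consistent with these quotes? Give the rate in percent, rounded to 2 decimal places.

T = 18/12 years.
CIP gives F = S · g_JPY/g_HKD, so g_JPY/g_HKD = 22.9792/24.269 = 0.9468540.
JPY growth factor: (1 + 0.0195)^(18/12) = 1.0293921.
That pins the HKD growth at 1.0871709.
Annualise: 1.0871709^(12/18) − 1 = 0.057301 = 5.73%.

5.73%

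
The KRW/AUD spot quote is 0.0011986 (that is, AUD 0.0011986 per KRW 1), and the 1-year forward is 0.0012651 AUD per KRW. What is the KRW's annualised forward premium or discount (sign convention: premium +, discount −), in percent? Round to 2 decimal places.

T = 1 year.
(F − S)/S = (0.0012651 − 0.0011986)/0.0011986 = 0.0554814.
Annualise by dividing by T: 0.0554814 / 1 = 0.055481 → 5.55%.

+5.55%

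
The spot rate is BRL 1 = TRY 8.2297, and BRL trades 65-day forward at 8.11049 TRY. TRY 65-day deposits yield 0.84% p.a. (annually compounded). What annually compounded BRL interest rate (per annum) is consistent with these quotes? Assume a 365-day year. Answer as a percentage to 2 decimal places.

T = 65/365 years.
By CIP, F/S equals the TRY-to-BRL growth ratio: 8.11049/8.2297 = 0.9855147.
The TRY side grows by (1 + 0.0084)^(65/365) = 1.0014908.
So the BRL growth factor = 1.0162109.
Annualise: 1.0162109^(365/65) − 1 = 0.094503 = 9.45%.

9.45%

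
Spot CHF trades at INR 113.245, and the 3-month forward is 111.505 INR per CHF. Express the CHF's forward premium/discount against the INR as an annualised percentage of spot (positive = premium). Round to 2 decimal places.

T = 3/12 years.
CHF trades forward at -1.53649% vs spot over the period.
×(1/T) gives -6.15% p.a.

-6.15%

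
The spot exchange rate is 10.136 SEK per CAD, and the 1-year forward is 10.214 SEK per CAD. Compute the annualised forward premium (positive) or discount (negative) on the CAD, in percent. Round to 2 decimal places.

T = 1 year.
(F − S)/S = (10.214 − 10.136)/10.136 = 0.0076953.
Per annum: 0.0076953 / 1 = 0.007695 = 0.77%.

+0.77%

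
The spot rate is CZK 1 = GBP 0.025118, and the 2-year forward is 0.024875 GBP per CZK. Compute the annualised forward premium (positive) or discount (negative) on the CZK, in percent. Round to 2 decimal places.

T = 2 years.
CZK trades forward at -0.96743% vs spot over the period.
×(1/T) gives -0.48% p.a.

-0.48%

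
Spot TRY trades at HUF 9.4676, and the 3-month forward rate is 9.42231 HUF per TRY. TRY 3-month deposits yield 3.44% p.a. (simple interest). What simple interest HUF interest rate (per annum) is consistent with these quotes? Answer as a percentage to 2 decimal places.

1.51%

T = 3/12 years.
F/S = 9.42231/9.4676 = 0.9952163 = (growth of HUF) / (growth of TRY).
TRY growth factor: 1 + 0.0344×3/12 = 1.008600.
Hence g_HUF = 1.0037752.
r = (1.0037752 − 1)/(3/12) = 0.015101 → 1.51%.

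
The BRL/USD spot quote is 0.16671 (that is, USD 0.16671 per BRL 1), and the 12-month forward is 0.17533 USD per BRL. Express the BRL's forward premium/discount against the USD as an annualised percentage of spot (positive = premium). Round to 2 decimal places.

+5.17%

T = 1 year.
(F − S)/S = (0.17533 − 0.16671)/0.16671 = 0.0517066.
Annualise by dividing by T: 0.0517066 / 1 = 0.051707 → 5.17%.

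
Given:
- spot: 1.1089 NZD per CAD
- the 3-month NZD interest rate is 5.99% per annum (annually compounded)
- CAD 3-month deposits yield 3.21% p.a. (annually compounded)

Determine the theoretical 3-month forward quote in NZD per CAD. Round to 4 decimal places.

1.1163

T = 3/12 years.
Growth of 1 NZD over T: (1 + 0.0599)^(3/12) = 1.0146499.
CAD accumulates by (1 + 0.0321)^(3/12) = 1.0079302.
So F = 1.1089 × 1.0146499 / 1.0079302 = 1.116293 (NZD/CAD).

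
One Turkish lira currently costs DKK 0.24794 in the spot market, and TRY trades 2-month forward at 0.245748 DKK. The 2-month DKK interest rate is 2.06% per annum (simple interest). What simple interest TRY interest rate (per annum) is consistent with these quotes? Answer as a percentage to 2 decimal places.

7.43%

T = 2/12 years.
F/S = 0.245748/0.24794 = 0.9911592 = (growth of DKK) / (growth of TRY).
The DKK side grows by 1 + 0.0206×2/12 = 1.0034333.
So the TRY growth factor = 1.0123836.
r = (1.0123836 − 1)/(2/12) = 0.074302 → 7.43%.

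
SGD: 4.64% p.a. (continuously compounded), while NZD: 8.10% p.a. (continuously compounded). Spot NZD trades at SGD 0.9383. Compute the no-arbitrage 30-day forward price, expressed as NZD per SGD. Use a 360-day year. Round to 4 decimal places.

T = 30/360 years.
SGD accumulates by e^(0.0464×30/360) = 1.0038742.
Growth of 1 NZD over T: e^(0.0810×30/360) = 1.0067728.
CIP: F = S · (grow SGD)/(grow NZD) = 0.9383 × 1.0038742/1.0067728 = 0.9355985 SGD per NZD.
Invert for NZD per SGD: 1 / 0.9355985 = 1.0688.

1.0688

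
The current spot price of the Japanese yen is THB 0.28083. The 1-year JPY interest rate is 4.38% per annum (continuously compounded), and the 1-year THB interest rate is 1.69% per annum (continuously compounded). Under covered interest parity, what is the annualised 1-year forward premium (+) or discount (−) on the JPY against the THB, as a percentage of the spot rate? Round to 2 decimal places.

-2.65%

T = 1 year.
CIP forward (THB per JPY) = 0.28083 × 1.0170436/1.0447734 = 0.27337636.
(F − S)/S ÷ T = (0.27337636 − 0.28083)/0.28083/1 = -0.026541 → -2.65%.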